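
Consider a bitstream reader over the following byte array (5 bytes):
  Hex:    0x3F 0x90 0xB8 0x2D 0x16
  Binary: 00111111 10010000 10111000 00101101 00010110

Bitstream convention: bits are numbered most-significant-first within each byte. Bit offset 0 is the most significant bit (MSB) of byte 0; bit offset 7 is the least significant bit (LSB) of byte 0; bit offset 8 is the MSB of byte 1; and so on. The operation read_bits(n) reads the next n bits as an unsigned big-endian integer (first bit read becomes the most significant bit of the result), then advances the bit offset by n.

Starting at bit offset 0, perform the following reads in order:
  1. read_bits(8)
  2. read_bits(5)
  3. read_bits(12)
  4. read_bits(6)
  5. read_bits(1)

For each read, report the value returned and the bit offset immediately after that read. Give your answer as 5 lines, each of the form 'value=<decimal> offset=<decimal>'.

Answer: value=63 offset=8
value=18 offset=13
value=368 offset=25
value=22 offset=31
value=1 offset=32

Derivation:
Read 1: bits[0:8] width=8 -> value=63 (bin 00111111); offset now 8 = byte 1 bit 0; 32 bits remain
Read 2: bits[8:13] width=5 -> value=18 (bin 10010); offset now 13 = byte 1 bit 5; 27 bits remain
Read 3: bits[13:25] width=12 -> value=368 (bin 000101110000); offset now 25 = byte 3 bit 1; 15 bits remain
Read 4: bits[25:31] width=6 -> value=22 (bin 010110); offset now 31 = byte 3 bit 7; 9 bits remain
Read 5: bits[31:32] width=1 -> value=1 (bin 1); offset now 32 = byte 4 bit 0; 8 bits remain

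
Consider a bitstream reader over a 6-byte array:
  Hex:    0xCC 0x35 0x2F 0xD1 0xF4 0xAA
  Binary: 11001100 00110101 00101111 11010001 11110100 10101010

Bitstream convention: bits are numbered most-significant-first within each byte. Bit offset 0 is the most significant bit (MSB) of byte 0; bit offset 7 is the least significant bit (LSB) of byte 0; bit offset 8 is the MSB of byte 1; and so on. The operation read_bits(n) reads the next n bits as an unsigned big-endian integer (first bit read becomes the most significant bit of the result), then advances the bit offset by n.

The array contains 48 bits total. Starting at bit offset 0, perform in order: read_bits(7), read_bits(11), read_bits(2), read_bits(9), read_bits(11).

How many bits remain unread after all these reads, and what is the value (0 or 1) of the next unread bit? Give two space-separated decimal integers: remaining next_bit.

Answer: 8 1

Derivation:
Read 1: bits[0:7] width=7 -> value=102 (bin 1100110); offset now 7 = byte 0 bit 7; 41 bits remain
Read 2: bits[7:18] width=11 -> value=212 (bin 00011010100); offset now 18 = byte 2 bit 2; 30 bits remain
Read 3: bits[18:20] width=2 -> value=2 (bin 10); offset now 20 = byte 2 bit 4; 28 bits remain
Read 4: bits[20:29] width=9 -> value=506 (bin 111111010); offset now 29 = byte 3 bit 5; 19 bits remain
Read 5: bits[29:40] width=11 -> value=500 (bin 00111110100); offset now 40 = byte 5 bit 0; 8 bits remain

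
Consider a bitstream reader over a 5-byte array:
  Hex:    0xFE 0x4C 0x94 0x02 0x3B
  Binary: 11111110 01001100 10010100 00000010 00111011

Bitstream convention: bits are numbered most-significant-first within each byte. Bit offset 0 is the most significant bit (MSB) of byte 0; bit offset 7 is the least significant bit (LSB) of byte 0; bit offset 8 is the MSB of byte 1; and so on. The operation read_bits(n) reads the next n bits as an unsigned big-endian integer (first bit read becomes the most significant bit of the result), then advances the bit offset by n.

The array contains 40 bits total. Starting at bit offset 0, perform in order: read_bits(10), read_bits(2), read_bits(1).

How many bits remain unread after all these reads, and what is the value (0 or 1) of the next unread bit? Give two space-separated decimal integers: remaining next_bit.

Read 1: bits[0:10] width=10 -> value=1017 (bin 1111111001); offset now 10 = byte 1 bit 2; 30 bits remain
Read 2: bits[10:12] width=2 -> value=0 (bin 00); offset now 12 = byte 1 bit 4; 28 bits remain
Read 3: bits[12:13] width=1 -> value=1 (bin 1); offset now 13 = byte 1 bit 5; 27 bits remain

Answer: 27 1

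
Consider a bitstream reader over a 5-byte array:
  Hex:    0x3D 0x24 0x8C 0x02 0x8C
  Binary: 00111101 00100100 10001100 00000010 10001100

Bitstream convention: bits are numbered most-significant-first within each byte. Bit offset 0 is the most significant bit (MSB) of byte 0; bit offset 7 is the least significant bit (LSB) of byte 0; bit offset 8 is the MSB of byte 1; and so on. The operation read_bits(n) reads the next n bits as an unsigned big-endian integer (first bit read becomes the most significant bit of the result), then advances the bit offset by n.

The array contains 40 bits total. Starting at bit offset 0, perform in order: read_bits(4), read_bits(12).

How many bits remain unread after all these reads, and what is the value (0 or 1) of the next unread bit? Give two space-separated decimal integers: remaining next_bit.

Read 1: bits[0:4] width=4 -> value=3 (bin 0011); offset now 4 = byte 0 bit 4; 36 bits remain
Read 2: bits[4:16] width=12 -> value=3364 (bin 110100100100); offset now 16 = byte 2 bit 0; 24 bits remain

Answer: 24 1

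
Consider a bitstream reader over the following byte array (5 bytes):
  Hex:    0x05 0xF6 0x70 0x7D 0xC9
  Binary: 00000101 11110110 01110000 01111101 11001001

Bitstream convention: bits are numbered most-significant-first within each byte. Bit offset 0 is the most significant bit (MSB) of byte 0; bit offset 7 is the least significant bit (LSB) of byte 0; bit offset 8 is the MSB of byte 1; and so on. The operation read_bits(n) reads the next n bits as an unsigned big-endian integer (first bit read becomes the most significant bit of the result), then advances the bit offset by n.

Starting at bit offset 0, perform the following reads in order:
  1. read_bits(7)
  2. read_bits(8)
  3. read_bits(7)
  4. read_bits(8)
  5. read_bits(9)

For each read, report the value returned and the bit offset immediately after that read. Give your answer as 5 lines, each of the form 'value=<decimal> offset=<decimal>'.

Read 1: bits[0:7] width=7 -> value=2 (bin 0000010); offset now 7 = byte 0 bit 7; 33 bits remain
Read 2: bits[7:15] width=8 -> value=251 (bin 11111011); offset now 15 = byte 1 bit 7; 25 bits remain
Read 3: bits[15:22] width=7 -> value=28 (bin 0011100); offset now 22 = byte 2 bit 6; 18 bits remain
Read 4: bits[22:30] width=8 -> value=31 (bin 00011111); offset now 30 = byte 3 bit 6; 10 bits remain
Read 5: bits[30:39] width=9 -> value=228 (bin 011100100); offset now 39 = byte 4 bit 7; 1 bits remain

Answer: value=2 offset=7
value=251 offset=15
value=28 offset=22
value=31 offset=30
value=228 offset=39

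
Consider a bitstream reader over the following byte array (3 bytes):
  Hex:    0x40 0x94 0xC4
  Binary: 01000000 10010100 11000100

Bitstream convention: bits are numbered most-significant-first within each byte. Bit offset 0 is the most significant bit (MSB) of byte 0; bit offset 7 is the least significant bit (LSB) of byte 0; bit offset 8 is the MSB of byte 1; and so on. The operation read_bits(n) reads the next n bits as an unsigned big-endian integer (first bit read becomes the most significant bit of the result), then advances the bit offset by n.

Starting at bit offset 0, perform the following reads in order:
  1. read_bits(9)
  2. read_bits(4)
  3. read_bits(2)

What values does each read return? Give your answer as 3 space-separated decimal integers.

Answer: 129 2 2

Derivation:
Read 1: bits[0:9] width=9 -> value=129 (bin 010000001); offset now 9 = byte 1 bit 1; 15 bits remain
Read 2: bits[9:13] width=4 -> value=2 (bin 0010); offset now 13 = byte 1 bit 5; 11 bits remain
Read 3: bits[13:15] width=2 -> value=2 (bin 10); offset now 15 = byte 1 bit 7; 9 bits remain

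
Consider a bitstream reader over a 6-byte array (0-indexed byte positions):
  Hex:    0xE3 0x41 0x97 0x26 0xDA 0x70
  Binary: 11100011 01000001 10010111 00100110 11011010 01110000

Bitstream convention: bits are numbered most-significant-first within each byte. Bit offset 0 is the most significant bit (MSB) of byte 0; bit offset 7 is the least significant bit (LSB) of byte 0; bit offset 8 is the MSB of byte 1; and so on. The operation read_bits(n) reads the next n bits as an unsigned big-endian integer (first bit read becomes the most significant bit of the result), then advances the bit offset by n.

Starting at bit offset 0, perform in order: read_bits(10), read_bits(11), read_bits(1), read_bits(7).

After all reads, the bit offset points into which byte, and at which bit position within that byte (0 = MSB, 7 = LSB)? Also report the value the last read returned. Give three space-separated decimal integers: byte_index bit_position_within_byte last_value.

Answer: 3 5 100

Derivation:
Read 1: bits[0:10] width=10 -> value=909 (bin 1110001101); offset now 10 = byte 1 bit 2; 38 bits remain
Read 2: bits[10:21] width=11 -> value=50 (bin 00000110010); offset now 21 = byte 2 bit 5; 27 bits remain
Read 3: bits[21:22] width=1 -> value=1 (bin 1); offset now 22 = byte 2 bit 6; 26 bits remain
Read 4: bits[22:29] width=7 -> value=100 (bin 1100100); offset now 29 = byte 3 bit 5; 19 bits remain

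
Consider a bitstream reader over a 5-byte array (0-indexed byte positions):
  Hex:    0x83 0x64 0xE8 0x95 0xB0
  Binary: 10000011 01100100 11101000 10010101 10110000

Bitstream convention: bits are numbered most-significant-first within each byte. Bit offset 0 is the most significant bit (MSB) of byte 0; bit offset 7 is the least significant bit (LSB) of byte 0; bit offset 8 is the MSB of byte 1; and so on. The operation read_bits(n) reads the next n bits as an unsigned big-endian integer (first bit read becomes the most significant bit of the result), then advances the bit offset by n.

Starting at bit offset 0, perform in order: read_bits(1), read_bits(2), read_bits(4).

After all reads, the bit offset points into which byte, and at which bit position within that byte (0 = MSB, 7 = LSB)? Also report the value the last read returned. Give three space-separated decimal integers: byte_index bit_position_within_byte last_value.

Answer: 0 7 1

Derivation:
Read 1: bits[0:1] width=1 -> value=1 (bin 1); offset now 1 = byte 0 bit 1; 39 bits remain
Read 2: bits[1:3] width=2 -> value=0 (bin 00); offset now 3 = byte 0 bit 3; 37 bits remain
Read 3: bits[3:7] width=4 -> value=1 (bin 0001); offset now 7 = byte 0 bit 7; 33 bits remain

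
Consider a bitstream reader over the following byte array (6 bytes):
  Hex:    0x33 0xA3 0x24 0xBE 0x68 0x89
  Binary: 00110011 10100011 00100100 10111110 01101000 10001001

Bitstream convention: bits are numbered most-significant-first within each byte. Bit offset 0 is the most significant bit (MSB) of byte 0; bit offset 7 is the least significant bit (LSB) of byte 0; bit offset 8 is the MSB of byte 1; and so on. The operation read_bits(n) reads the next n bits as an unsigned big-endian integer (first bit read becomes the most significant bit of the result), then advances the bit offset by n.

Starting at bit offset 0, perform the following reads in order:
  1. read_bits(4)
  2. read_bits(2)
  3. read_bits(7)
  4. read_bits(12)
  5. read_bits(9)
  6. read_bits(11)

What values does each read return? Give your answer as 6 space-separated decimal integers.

Read 1: bits[0:4] width=4 -> value=3 (bin 0011); offset now 4 = byte 0 bit 4; 44 bits remain
Read 2: bits[4:6] width=2 -> value=0 (bin 00); offset now 6 = byte 0 bit 6; 42 bits remain
Read 3: bits[6:13] width=7 -> value=116 (bin 1110100); offset now 13 = byte 1 bit 5; 35 bits remain
Read 4: bits[13:25] width=12 -> value=1609 (bin 011001001001); offset now 25 = byte 3 bit 1; 23 bits remain
Read 5: bits[25:34] width=9 -> value=249 (bin 011111001); offset now 34 = byte 4 bit 2; 14 bits remain
Read 6: bits[34:45] width=11 -> value=1297 (bin 10100010001); offset now 45 = byte 5 bit 5; 3 bits remain

Answer: 3 0 116 1609 249 1297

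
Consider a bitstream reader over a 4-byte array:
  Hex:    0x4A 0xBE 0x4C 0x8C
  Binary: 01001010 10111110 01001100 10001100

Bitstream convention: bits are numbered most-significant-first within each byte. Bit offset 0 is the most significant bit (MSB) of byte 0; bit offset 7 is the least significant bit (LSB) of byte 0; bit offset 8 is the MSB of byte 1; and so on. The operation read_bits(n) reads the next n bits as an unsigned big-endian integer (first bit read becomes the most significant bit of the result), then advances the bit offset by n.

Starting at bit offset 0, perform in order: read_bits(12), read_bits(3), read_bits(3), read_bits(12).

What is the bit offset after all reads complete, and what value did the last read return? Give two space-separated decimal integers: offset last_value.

Read 1: bits[0:12] width=12 -> value=1195 (bin 010010101011); offset now 12 = byte 1 bit 4; 20 bits remain
Read 2: bits[12:15] width=3 -> value=7 (bin 111); offset now 15 = byte 1 bit 7; 17 bits remain
Read 3: bits[15:18] width=3 -> value=1 (bin 001); offset now 18 = byte 2 bit 2; 14 bits remain
Read 4: bits[18:30] width=12 -> value=803 (bin 001100100011); offset now 30 = byte 3 bit 6; 2 bits remain

Answer: 30 803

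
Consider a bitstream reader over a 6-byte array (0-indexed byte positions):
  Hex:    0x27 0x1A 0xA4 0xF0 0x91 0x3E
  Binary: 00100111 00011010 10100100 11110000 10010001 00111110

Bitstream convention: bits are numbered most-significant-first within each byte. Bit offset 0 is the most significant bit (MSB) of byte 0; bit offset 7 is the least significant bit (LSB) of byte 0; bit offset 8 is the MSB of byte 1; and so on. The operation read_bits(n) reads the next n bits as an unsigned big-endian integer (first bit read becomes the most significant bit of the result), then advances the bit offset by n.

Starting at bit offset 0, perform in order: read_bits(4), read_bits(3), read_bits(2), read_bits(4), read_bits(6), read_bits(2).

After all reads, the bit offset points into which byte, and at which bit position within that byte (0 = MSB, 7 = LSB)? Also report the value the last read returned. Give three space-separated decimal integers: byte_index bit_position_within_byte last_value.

Read 1: bits[0:4] width=4 -> value=2 (bin 0010); offset now 4 = byte 0 bit 4; 44 bits remain
Read 2: bits[4:7] width=3 -> value=3 (bin 011); offset now 7 = byte 0 bit 7; 41 bits remain
Read 3: bits[7:9] width=2 -> value=2 (bin 10); offset now 9 = byte 1 bit 1; 39 bits remain
Read 4: bits[9:13] width=4 -> value=3 (bin 0011); offset now 13 = byte 1 bit 5; 35 bits remain
Read 5: bits[13:19] width=6 -> value=21 (bin 010101); offset now 19 = byte 2 bit 3; 29 bits remain
Read 6: bits[19:21] width=2 -> value=0 (bin 00); offset now 21 = byte 2 bit 5; 27 bits remain

Answer: 2 5 0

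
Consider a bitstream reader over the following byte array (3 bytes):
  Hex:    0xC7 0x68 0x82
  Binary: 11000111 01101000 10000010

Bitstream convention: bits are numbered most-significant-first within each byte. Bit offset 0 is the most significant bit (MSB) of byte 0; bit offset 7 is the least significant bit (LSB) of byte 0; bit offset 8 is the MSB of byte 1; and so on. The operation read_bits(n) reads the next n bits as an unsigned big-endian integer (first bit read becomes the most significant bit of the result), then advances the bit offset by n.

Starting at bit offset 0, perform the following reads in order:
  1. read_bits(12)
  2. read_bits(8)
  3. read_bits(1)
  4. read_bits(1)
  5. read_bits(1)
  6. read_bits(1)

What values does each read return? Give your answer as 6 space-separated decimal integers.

Read 1: bits[0:12] width=12 -> value=3190 (bin 110001110110); offset now 12 = byte 1 bit 4; 12 bits remain
Read 2: bits[12:20] width=8 -> value=136 (bin 10001000); offset now 20 = byte 2 bit 4; 4 bits remain
Read 3: bits[20:21] width=1 -> value=0 (bin 0); offset now 21 = byte 2 bit 5; 3 bits remain
Read 4: bits[21:22] width=1 -> value=0 (bin 0); offset now 22 = byte 2 bit 6; 2 bits remain
Read 5: bits[22:23] width=1 -> value=1 (bin 1); offset now 23 = byte 2 bit 7; 1 bits remain
Read 6: bits[23:24] width=1 -> value=0 (bin 0); offset now 24 = byte 3 bit 0; 0 bits remain

Answer: 3190 136 0 0 1 0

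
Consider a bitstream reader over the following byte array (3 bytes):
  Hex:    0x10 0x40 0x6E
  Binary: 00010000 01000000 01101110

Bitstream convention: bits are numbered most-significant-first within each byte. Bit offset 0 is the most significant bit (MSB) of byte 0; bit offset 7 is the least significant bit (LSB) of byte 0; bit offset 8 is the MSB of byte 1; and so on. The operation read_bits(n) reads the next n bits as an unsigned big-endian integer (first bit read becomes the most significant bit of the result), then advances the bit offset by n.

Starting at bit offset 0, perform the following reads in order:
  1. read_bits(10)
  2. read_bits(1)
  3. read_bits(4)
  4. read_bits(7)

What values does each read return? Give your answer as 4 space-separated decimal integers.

Answer: 65 0 0 27

Derivation:
Read 1: bits[0:10] width=10 -> value=65 (bin 0001000001); offset now 10 = byte 1 bit 2; 14 bits remain
Read 2: bits[10:11] width=1 -> value=0 (bin 0); offset now 11 = byte 1 bit 3; 13 bits remain
Read 3: bits[11:15] width=4 -> value=0 (bin 0000); offset now 15 = byte 1 bit 7; 9 bits remain
Read 4: bits[15:22] width=7 -> value=27 (bin 0011011); offset now 22 = byte 2 bit 6; 2 bits remain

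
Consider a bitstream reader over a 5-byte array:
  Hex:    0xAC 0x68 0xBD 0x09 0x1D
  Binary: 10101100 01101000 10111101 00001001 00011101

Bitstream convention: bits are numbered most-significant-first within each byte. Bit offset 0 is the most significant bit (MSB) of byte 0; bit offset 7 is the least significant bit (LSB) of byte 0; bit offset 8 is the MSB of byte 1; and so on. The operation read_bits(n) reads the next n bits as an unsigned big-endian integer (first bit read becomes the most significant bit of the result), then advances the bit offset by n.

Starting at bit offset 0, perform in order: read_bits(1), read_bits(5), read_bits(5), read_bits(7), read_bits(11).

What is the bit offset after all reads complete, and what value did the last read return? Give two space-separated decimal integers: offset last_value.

Answer: 29 1953

Derivation:
Read 1: bits[0:1] width=1 -> value=1 (bin 1); offset now 1 = byte 0 bit 1; 39 bits remain
Read 2: bits[1:6] width=5 -> value=11 (bin 01011); offset now 6 = byte 0 bit 6; 34 bits remain
Read 3: bits[6:11] width=5 -> value=3 (bin 00011); offset now 11 = byte 1 bit 3; 29 bits remain
Read 4: bits[11:18] width=7 -> value=34 (bin 0100010); offset now 18 = byte 2 bit 2; 22 bits remain
Read 5: bits[18:29] width=11 -> value=1953 (bin 11110100001); offset now 29 = byte 3 bit 5; 11 bits remain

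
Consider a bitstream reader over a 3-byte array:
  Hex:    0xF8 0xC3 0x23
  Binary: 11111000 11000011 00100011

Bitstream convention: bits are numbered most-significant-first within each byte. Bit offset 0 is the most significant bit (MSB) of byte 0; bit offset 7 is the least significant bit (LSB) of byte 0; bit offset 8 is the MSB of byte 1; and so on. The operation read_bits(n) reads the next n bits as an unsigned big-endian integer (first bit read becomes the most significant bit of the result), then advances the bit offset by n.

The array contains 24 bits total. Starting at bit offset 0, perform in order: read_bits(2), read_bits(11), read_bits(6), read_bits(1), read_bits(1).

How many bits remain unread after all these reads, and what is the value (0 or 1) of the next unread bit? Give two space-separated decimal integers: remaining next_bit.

Read 1: bits[0:2] width=2 -> value=3 (bin 11); offset now 2 = byte 0 bit 2; 22 bits remain
Read 2: bits[2:13] width=11 -> value=1816 (bin 11100011000); offset now 13 = byte 1 bit 5; 11 bits remain
Read 3: bits[13:19] width=6 -> value=25 (bin 011001); offset now 19 = byte 2 bit 3; 5 bits remain
Read 4: bits[19:20] width=1 -> value=0 (bin 0); offset now 20 = byte 2 bit 4; 4 bits remain
Read 5: bits[20:21] width=1 -> value=0 (bin 0); offset now 21 = byte 2 bit 5; 3 bits remain

Answer: 3 0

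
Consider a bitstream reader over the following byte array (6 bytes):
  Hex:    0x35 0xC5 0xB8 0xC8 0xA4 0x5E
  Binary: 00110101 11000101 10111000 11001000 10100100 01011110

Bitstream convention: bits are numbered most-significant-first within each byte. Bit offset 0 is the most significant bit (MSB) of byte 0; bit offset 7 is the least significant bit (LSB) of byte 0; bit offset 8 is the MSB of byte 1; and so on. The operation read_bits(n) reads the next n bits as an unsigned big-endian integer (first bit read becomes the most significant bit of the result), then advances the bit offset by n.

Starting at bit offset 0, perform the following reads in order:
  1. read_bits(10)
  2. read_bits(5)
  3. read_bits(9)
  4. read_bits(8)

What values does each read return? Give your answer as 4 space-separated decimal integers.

Answer: 215 2 440 200

Derivation:
Read 1: bits[0:10] width=10 -> value=215 (bin 0011010111); offset now 10 = byte 1 bit 2; 38 bits remain
Read 2: bits[10:15] width=5 -> value=2 (bin 00010); offset now 15 = byte 1 bit 7; 33 bits remain
Read 3: bits[15:24] width=9 -> value=440 (bin 110111000); offset now 24 = byte 3 bit 0; 24 bits remain
Read 4: bits[24:32] width=8 -> value=200 (bin 11001000); offset now 32 = byte 4 bit 0; 16 bits remain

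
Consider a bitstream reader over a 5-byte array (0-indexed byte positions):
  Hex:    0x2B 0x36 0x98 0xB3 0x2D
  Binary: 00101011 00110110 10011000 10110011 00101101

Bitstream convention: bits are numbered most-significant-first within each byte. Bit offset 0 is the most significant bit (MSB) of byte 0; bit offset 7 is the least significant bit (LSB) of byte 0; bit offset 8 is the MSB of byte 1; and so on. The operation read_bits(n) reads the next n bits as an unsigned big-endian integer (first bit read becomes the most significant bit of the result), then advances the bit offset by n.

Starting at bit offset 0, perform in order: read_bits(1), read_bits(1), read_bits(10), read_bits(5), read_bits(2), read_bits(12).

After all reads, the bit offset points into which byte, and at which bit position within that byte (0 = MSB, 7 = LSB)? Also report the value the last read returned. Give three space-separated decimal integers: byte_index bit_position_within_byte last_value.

Read 1: bits[0:1] width=1 -> value=0 (bin 0); offset now 1 = byte 0 bit 1; 39 bits remain
Read 2: bits[1:2] width=1 -> value=0 (bin 0); offset now 2 = byte 0 bit 2; 38 bits remain
Read 3: bits[2:12] width=10 -> value=691 (bin 1010110011); offset now 12 = byte 1 bit 4; 28 bits remain
Read 4: bits[12:17] width=5 -> value=13 (bin 01101); offset now 17 = byte 2 bit 1; 23 bits remain
Read 5: bits[17:19] width=2 -> value=0 (bin 00); offset now 19 = byte 2 bit 3; 21 bits remain
Read 6: bits[19:31] width=12 -> value=3161 (bin 110001011001); offset now 31 = byte 3 bit 7; 9 bits remain

Answer: 3 7 3161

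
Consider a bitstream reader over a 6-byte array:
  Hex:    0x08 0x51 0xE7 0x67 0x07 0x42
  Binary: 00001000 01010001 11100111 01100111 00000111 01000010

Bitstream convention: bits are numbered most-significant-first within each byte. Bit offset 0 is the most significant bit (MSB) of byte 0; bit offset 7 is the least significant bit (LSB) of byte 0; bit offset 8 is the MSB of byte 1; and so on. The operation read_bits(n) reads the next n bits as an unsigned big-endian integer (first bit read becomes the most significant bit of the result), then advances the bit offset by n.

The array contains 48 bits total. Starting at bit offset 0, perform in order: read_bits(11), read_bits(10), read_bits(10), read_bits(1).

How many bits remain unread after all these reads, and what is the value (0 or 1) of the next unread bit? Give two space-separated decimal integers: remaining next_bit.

Answer: 16 0

Derivation:
Read 1: bits[0:11] width=11 -> value=66 (bin 00001000010); offset now 11 = byte 1 bit 3; 37 bits remain
Read 2: bits[11:21] width=10 -> value=572 (bin 1000111100); offset now 21 = byte 2 bit 5; 27 bits remain
Read 3: bits[21:31] width=10 -> value=947 (bin 1110110011); offset now 31 = byte 3 bit 7; 17 bits remain
Read 4: bits[31:32] width=1 -> value=1 (bin 1); offset now 32 = byte 4 bit 0; 16 bits remain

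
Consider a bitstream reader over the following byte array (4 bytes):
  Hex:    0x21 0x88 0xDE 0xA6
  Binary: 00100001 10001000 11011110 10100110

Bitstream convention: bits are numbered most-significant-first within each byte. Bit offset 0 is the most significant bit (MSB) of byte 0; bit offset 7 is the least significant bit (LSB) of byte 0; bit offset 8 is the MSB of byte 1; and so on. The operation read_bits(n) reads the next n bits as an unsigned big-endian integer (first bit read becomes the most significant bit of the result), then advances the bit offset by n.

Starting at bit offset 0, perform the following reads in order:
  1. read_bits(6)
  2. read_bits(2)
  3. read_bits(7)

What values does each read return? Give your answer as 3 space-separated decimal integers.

Answer: 8 1 68

Derivation:
Read 1: bits[0:6] width=6 -> value=8 (bin 001000); offset now 6 = byte 0 bit 6; 26 bits remain
Read 2: bits[6:8] width=2 -> value=1 (bin 01); offset now 8 = byte 1 bit 0; 24 bits remain
Read 3: bits[8:15] width=7 -> value=68 (bin 1000100); offset now 15 = byte 1 bit 7; 17 bits remain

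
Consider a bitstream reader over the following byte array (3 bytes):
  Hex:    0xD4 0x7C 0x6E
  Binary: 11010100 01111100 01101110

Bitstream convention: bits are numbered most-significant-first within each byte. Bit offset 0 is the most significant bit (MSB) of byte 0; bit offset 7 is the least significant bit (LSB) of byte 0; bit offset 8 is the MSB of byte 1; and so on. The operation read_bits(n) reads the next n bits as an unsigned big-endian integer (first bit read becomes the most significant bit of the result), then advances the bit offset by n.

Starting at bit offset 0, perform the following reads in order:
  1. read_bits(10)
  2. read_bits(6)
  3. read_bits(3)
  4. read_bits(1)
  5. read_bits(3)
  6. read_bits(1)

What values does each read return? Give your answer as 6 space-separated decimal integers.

Answer: 849 60 3 0 7 0

Derivation:
Read 1: bits[0:10] width=10 -> value=849 (bin 1101010001); offset now 10 = byte 1 bit 2; 14 bits remain
Read 2: bits[10:16] width=6 -> value=60 (bin 111100); offset now 16 = byte 2 bit 0; 8 bits remain
Read 3: bits[16:19] width=3 -> value=3 (bin 011); offset now 19 = byte 2 bit 3; 5 bits remain
Read 4: bits[19:20] width=1 -> value=0 (bin 0); offset now 20 = byte 2 bit 4; 4 bits remain
Read 5: bits[20:23] width=3 -> value=7 (bin 111); offset now 23 = byte 2 bit 7; 1 bits remain
Read 6: bits[23:24] width=1 -> value=0 (bin 0); offset now 24 = byte 3 bit 0; 0 bits remain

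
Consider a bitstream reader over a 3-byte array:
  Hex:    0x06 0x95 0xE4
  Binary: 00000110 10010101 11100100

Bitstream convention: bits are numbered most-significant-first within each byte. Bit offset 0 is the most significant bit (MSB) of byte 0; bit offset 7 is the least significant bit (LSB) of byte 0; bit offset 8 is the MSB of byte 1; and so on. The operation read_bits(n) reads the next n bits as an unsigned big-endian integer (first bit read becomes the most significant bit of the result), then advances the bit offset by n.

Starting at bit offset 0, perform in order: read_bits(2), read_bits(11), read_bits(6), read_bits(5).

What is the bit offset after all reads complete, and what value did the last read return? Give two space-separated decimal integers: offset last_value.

Read 1: bits[0:2] width=2 -> value=0 (bin 00); offset now 2 = byte 0 bit 2; 22 bits remain
Read 2: bits[2:13] width=11 -> value=210 (bin 00011010010); offset now 13 = byte 1 bit 5; 11 bits remain
Read 3: bits[13:19] width=6 -> value=47 (bin 101111); offset now 19 = byte 2 bit 3; 5 bits remain
Read 4: bits[19:24] width=5 -> value=4 (bin 00100); offset now 24 = byte 3 bit 0; 0 bits remain

Answer: 24 4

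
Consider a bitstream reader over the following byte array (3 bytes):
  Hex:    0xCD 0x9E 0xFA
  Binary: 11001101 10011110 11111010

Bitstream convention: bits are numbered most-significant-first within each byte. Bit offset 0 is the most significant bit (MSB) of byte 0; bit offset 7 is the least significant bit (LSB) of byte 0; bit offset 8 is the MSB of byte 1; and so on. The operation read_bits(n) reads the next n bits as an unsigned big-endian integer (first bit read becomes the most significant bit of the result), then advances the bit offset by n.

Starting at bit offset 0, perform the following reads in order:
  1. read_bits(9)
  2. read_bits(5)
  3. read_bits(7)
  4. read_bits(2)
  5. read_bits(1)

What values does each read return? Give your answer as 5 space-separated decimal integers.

Answer: 411 7 95 1 0

Derivation:
Read 1: bits[0:9] width=9 -> value=411 (bin 110011011); offset now 9 = byte 1 bit 1; 15 bits remain
Read 2: bits[9:14] width=5 -> value=7 (bin 00111); offset now 14 = byte 1 bit 6; 10 bits remain
Read 3: bits[14:21] width=7 -> value=95 (bin 1011111); offset now 21 = byte 2 bit 5; 3 bits remain
Read 4: bits[21:23] width=2 -> value=1 (bin 01); offset now 23 = byte 2 bit 7; 1 bits remain
Read 5: bits[23:24] width=1 -> value=0 (bin 0); offset now 24 = byte 3 bit 0; 0 bits remain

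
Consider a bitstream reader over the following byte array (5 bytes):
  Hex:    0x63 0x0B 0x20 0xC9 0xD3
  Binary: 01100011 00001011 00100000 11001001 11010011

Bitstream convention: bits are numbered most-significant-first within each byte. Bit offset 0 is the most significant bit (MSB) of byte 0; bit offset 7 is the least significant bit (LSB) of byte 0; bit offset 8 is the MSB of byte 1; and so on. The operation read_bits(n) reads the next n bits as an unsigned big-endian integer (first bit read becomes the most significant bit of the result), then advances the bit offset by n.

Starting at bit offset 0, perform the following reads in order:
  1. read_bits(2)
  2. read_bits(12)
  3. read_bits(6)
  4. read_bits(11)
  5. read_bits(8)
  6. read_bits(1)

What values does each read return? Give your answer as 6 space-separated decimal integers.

Read 1: bits[0:2] width=2 -> value=1 (bin 01); offset now 2 = byte 0 bit 2; 38 bits remain
Read 2: bits[2:14] width=12 -> value=2242 (bin 100011000010); offset now 14 = byte 1 bit 6; 26 bits remain
Read 3: bits[14:20] width=6 -> value=50 (bin 110010); offset now 20 = byte 2 bit 4; 20 bits remain
Read 4: bits[20:31] width=11 -> value=100 (bin 00001100100); offset now 31 = byte 3 bit 7; 9 bits remain
Read 5: bits[31:39] width=8 -> value=233 (bin 11101001); offset now 39 = byte 4 bit 7; 1 bits remain
Read 6: bits[39:40] width=1 -> value=1 (bin 1); offset now 40 = byte 5 bit 0; 0 bits remain

Answer: 1 2242 50 100 233 1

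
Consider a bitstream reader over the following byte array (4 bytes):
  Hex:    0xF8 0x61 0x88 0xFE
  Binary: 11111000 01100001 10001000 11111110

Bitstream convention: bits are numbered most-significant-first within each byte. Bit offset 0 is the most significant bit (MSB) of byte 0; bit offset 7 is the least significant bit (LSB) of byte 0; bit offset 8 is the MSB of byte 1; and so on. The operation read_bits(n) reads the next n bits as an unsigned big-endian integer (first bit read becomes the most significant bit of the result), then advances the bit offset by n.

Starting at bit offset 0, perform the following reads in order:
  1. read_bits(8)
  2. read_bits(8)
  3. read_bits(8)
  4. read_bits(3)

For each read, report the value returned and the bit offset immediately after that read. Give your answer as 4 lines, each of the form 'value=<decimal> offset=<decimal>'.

Read 1: bits[0:8] width=8 -> value=248 (bin 11111000); offset now 8 = byte 1 bit 0; 24 bits remain
Read 2: bits[8:16] width=8 -> value=97 (bin 01100001); offset now 16 = byte 2 bit 0; 16 bits remain
Read 3: bits[16:24] width=8 -> value=136 (bin 10001000); offset now 24 = byte 3 bit 0; 8 bits remain
Read 4: bits[24:27] width=3 -> value=7 (bin 111); offset now 27 = byte 3 bit 3; 5 bits remain

Answer: value=248 offset=8
value=97 offset=16
value=136 offset=24
value=7 offset=27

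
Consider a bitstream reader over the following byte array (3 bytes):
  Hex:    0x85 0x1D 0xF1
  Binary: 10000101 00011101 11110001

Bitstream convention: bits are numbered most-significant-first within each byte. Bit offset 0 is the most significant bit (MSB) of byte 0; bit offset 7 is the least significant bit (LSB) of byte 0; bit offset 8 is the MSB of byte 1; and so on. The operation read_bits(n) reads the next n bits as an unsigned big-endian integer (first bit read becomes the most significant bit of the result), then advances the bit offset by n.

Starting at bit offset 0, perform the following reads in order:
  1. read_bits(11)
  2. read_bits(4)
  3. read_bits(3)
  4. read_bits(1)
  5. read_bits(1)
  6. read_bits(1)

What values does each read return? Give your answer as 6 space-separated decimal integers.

Answer: 1064 14 7 1 1 0

Derivation:
Read 1: bits[0:11] width=11 -> value=1064 (bin 10000101000); offset now 11 = byte 1 bit 3; 13 bits remain
Read 2: bits[11:15] width=4 -> value=14 (bin 1110); offset now 15 = byte 1 bit 7; 9 bits remain
Read 3: bits[15:18] width=3 -> value=7 (bin 111); offset now 18 = byte 2 bit 2; 6 bits remain
Read 4: bits[18:19] width=1 -> value=1 (bin 1); offset now 19 = byte 2 bit 3; 5 bits remain
Read 5: bits[19:20] width=1 -> value=1 (bin 1); offset now 20 = byte 2 bit 4; 4 bits remain
Read 6: bits[20:21] width=1 -> value=0 (bin 0); offset now 21 = byte 2 bit 5; 3 bits remain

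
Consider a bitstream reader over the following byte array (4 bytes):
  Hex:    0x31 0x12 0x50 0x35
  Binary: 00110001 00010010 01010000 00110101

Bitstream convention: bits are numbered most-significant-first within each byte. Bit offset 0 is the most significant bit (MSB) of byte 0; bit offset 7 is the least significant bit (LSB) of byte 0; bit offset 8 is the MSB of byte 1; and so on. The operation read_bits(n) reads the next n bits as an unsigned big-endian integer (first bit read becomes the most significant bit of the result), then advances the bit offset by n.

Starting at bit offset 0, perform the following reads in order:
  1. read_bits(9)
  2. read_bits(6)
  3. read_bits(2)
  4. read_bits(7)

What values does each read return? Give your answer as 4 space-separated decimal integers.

Answer: 98 9 0 80

Derivation:
Read 1: bits[0:9] width=9 -> value=98 (bin 001100010); offset now 9 = byte 1 bit 1; 23 bits remain
Read 2: bits[9:15] width=6 -> value=9 (bin 001001); offset now 15 = byte 1 bit 7; 17 bits remain
Read 3: bits[15:17] width=2 -> value=0 (bin 00); offset now 17 = byte 2 bit 1; 15 bits remain
Read 4: bits[17:24] width=7 -> value=80 (bin 1010000); offset now 24 = byte 3 bit 0; 8 bits remain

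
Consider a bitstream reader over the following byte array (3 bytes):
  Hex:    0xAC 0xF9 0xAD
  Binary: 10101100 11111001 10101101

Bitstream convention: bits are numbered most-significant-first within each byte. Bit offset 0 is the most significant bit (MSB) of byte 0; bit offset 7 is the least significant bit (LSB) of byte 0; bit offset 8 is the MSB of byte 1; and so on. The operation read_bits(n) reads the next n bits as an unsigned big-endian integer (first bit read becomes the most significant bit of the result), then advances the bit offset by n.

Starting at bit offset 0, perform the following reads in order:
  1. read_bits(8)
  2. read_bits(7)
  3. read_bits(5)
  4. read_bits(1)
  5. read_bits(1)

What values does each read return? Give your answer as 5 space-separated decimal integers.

Answer: 172 124 26 1 1

Derivation:
Read 1: bits[0:8] width=8 -> value=172 (bin 10101100); offset now 8 = byte 1 bit 0; 16 bits remain
Read 2: bits[8:15] width=7 -> value=124 (bin 1111100); offset now 15 = byte 1 bit 7; 9 bits remain
Read 3: bits[15:20] width=5 -> value=26 (bin 11010); offset now 20 = byte 2 bit 4; 4 bits remain
Read 4: bits[20:21] width=1 -> value=1 (bin 1); offset now 21 = byte 2 bit 5; 3 bits remain
Read 5: bits[21:22] width=1 -> value=1 (bin 1); offset now 22 = byte 2 bit 6; 2 bits remain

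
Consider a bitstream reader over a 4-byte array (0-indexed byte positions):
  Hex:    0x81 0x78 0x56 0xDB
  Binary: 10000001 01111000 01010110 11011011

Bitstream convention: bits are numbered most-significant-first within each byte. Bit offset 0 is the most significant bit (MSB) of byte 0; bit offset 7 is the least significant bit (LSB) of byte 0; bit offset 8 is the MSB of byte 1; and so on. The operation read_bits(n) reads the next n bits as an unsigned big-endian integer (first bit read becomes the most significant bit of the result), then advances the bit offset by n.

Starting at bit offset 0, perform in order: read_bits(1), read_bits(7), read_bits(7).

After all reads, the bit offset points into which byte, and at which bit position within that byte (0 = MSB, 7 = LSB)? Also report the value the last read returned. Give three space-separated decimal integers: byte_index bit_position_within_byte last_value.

Read 1: bits[0:1] width=1 -> value=1 (bin 1); offset now 1 = byte 0 bit 1; 31 bits remain
Read 2: bits[1:8] width=7 -> value=1 (bin 0000001); offset now 8 = byte 1 bit 0; 24 bits remain
Read 3: bits[8:15] width=7 -> value=60 (bin 0111100); offset now 15 = byte 1 bit 7; 17 bits remain

Answer: 1 7 60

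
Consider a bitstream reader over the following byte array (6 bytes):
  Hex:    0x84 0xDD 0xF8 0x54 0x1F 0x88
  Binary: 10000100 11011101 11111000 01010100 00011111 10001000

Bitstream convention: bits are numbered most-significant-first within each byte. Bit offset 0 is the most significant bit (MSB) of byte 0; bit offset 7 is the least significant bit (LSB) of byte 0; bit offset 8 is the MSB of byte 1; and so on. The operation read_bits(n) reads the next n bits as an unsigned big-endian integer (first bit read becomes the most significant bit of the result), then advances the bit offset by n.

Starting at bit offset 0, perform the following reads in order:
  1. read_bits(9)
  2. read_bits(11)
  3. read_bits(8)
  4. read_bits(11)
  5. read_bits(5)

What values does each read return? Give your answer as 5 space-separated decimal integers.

Read 1: bits[0:9] width=9 -> value=265 (bin 100001001); offset now 9 = byte 1 bit 1; 39 bits remain
Read 2: bits[9:20] width=11 -> value=1503 (bin 10111011111); offset now 20 = byte 2 bit 4; 28 bits remain
Read 3: bits[20:28] width=8 -> value=133 (bin 10000101); offset now 28 = byte 3 bit 4; 20 bits remain
Read 4: bits[28:39] width=11 -> value=527 (bin 01000001111); offset now 39 = byte 4 bit 7; 9 bits remain
Read 5: bits[39:44] width=5 -> value=24 (bin 11000); offset now 44 = byte 5 bit 4; 4 bits remain

Answer: 265 1503 133 527 24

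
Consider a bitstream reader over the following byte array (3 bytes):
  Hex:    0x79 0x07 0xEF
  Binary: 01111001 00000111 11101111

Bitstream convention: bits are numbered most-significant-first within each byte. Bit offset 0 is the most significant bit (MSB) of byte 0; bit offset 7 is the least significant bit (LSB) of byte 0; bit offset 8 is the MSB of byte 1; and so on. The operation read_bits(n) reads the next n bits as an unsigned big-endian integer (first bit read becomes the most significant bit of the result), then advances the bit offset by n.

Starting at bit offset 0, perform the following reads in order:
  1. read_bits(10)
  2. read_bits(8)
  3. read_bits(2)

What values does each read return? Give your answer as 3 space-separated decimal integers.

Answer: 484 31 2

Derivation:
Read 1: bits[0:10] width=10 -> value=484 (bin 0111100100); offset now 10 = byte 1 bit 2; 14 bits remain
Read 2: bits[10:18] width=8 -> value=31 (bin 00011111); offset now 18 = byte 2 bit 2; 6 bits remain
Read 3: bits[18:20] width=2 -> value=2 (bin 10); offset now 20 = byte 2 bit 4; 4 bits remain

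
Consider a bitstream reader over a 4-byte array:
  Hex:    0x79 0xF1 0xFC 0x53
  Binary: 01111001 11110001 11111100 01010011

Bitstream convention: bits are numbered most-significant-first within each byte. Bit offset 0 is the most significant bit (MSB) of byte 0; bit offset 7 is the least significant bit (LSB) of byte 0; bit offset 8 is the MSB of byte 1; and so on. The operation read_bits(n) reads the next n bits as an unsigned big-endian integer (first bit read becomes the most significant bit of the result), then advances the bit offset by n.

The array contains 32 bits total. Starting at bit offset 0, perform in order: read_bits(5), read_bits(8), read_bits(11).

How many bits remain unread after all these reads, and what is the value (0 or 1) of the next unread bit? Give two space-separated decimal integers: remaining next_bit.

Read 1: bits[0:5] width=5 -> value=15 (bin 01111); offset now 5 = byte 0 bit 5; 27 bits remain
Read 2: bits[5:13] width=8 -> value=62 (bin 00111110); offset now 13 = byte 1 bit 5; 19 bits remain
Read 3: bits[13:24] width=11 -> value=508 (bin 00111111100); offset now 24 = byte 3 bit 0; 8 bits remain

Answer: 8 0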